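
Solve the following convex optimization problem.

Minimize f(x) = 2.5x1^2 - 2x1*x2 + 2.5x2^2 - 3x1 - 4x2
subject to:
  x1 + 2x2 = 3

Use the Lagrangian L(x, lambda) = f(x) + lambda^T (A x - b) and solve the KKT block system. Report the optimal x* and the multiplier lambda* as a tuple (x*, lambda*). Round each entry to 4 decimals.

Form the Lagrangian:
  L(x, lambda) = (1/2) x^T Q x + c^T x + lambda^T (A x - b)
Stationarity (grad_x L = 0): Q x + c + A^T lambda = 0.
Primal feasibility: A x = b.

This gives the KKT block system:
  [ Q   A^T ] [ x     ]   [-c ]
  [ A    0  ] [ lambda ] = [ b ]

Solving the linear system:
  x*      = (0.9394, 1.0303)
  lambda* = (0.3636)
  f(x*)   = -4.0152

x* = (0.9394, 1.0303), lambda* = (0.3636)


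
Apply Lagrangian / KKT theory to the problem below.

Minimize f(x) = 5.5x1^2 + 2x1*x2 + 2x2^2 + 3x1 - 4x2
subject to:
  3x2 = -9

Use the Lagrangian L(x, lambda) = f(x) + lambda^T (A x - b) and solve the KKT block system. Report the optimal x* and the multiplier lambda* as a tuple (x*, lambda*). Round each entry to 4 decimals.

Form the Lagrangian:
  L(x, lambda) = (1/2) x^T Q x + c^T x + lambda^T (A x - b)
Stationarity (grad_x L = 0): Q x + c + A^T lambda = 0.
Primal feasibility: A x = b.

This gives the KKT block system:
  [ Q   A^T ] [ x     ]   [-c ]
  [ A    0  ] [ lambda ] = [ b ]

Solving the linear system:
  x*      = (0.2727, -3)
  lambda* = (5.1515)
  f(x*)   = 29.5909

x* = (0.2727, -3), lambda* = (5.1515)


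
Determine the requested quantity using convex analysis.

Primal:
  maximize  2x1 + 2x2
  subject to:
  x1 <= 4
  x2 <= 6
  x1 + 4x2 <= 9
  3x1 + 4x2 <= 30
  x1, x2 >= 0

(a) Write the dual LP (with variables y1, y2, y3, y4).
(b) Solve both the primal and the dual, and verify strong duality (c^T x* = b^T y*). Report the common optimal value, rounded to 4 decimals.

The standard primal-dual pair for 'max c^T x s.t. A x <= b, x >= 0' is:
  Dual:  min b^T y  s.t.  A^T y >= c,  y >= 0.

So the dual LP is:
  minimize  4y1 + 6y2 + 9y3 + 30y4
  subject to:
    y1 + y3 + 3y4 >= 2
    y2 + 4y3 + 4y4 >= 2
    y1, y2, y3, y4 >= 0

Solving the primal: x* = (4, 1.25).
  primal value c^T x* = 10.5.
Solving the dual: y* = (1.5, 0, 0.5, 0).
  dual value b^T y* = 10.5.
Strong duality: c^T x* = b^T y*. Confirmed.

10.5


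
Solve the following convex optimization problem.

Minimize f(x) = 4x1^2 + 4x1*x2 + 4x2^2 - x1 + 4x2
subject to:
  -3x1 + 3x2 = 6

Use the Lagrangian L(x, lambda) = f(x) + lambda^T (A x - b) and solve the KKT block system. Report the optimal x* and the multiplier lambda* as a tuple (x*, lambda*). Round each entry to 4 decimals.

Form the Lagrangian:
  L(x, lambda) = (1/2) x^T Q x + c^T x + lambda^T (A x - b)
Stationarity (grad_x L = 0): Q x + c + A^T lambda = 0.
Primal feasibility: A x = b.

This gives the KKT block system:
  [ Q   A^T ] [ x     ]   [-c ]
  [ A    0  ] [ lambda ] = [ b ]

Solving the linear system:
  x*      = (-1.125, 0.875)
  lambda* = (-2.1667)
  f(x*)   = 8.8125

x* = (-1.125, 0.875), lambda* = (-2.1667)


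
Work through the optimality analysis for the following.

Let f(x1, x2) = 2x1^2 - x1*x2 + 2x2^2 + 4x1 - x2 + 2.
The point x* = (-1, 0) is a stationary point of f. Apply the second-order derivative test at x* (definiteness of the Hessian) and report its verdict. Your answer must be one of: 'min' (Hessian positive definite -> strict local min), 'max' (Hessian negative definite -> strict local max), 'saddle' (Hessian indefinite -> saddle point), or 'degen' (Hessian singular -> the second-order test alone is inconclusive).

Compute the Hessian H = grad^2 f:
  H = [[4, -1], [-1, 4]]
Verify stationarity: grad f(x*) = H x* + g = (0, 0).
Eigenvalues of H: 3, 5.
Both eigenvalues > 0, so H is positive definite -> x* is a strict local min.

min


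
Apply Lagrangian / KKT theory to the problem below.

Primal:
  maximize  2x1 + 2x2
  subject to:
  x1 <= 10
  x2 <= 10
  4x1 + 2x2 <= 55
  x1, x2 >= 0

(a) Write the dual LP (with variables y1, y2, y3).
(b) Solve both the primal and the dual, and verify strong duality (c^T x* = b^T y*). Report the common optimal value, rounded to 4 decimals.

The standard primal-dual pair for 'max c^T x s.t. A x <= b, x >= 0' is:
  Dual:  min b^T y  s.t.  A^T y >= c,  y >= 0.

So the dual LP is:
  minimize  10y1 + 10y2 + 55y3
  subject to:
    y1 + 4y3 >= 2
    y2 + 2y3 >= 2
    y1, y2, y3 >= 0

Solving the primal: x* = (8.75, 10).
  primal value c^T x* = 37.5.
Solving the dual: y* = (0, 1, 0.5).
  dual value b^T y* = 37.5.
Strong duality: c^T x* = b^T y*. Confirmed.

37.5


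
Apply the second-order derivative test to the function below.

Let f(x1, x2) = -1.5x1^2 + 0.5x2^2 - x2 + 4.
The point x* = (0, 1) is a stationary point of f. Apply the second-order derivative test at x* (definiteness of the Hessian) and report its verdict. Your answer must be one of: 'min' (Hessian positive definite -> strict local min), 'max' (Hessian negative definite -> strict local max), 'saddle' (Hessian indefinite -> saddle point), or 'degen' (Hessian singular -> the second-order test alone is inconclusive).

Compute the Hessian H = grad^2 f:
  H = [[-3, 0], [0, 1]]
Verify stationarity: grad f(x*) = H x* + g = (0, 0).
Eigenvalues of H: -3, 1.
Eigenvalues have mixed signs, so H is indefinite -> x* is a saddle point.

saddle


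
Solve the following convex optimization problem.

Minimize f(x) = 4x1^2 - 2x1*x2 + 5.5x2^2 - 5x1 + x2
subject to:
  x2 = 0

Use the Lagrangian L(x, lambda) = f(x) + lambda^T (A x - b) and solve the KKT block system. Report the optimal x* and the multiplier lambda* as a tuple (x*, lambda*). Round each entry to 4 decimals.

Form the Lagrangian:
  L(x, lambda) = (1/2) x^T Q x + c^T x + lambda^T (A x - b)
Stationarity (grad_x L = 0): Q x + c + A^T lambda = 0.
Primal feasibility: A x = b.

This gives the KKT block system:
  [ Q   A^T ] [ x     ]   [-c ]
  [ A    0  ] [ lambda ] = [ b ]

Solving the linear system:
  x*      = (0.625, 0)
  lambda* = (0.25)
  f(x*)   = -1.5625

x* = (0.625, 0), lambda* = (0.25)


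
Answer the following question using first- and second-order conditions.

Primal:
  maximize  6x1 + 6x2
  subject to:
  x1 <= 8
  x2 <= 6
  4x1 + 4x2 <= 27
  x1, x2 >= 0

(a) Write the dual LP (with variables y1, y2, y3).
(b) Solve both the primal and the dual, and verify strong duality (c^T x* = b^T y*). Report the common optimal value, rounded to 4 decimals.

The standard primal-dual pair for 'max c^T x s.t. A x <= b, x >= 0' is:
  Dual:  min b^T y  s.t.  A^T y >= c,  y >= 0.

So the dual LP is:
  minimize  8y1 + 6y2 + 27y3
  subject to:
    y1 + 4y3 >= 6
    y2 + 4y3 >= 6
    y1, y2, y3 >= 0

Solving the primal: x* = (6.75, 0).
  primal value c^T x* = 40.5.
Solving the dual: y* = (0, 0, 1.5).
  dual value b^T y* = 40.5.
Strong duality: c^T x* = b^T y*. Confirmed.

40.5


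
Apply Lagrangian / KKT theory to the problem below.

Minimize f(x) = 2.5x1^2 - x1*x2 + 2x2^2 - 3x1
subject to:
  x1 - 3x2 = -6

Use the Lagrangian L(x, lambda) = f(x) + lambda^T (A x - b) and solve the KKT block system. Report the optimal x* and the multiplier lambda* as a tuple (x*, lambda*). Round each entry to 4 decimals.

Form the Lagrangian:
  L(x, lambda) = (1/2) x^T Q x + c^T x + lambda^T (A x - b)
Stationarity (grad_x L = 0): Q x + c + A^T lambda = 0.
Primal feasibility: A x = b.

This gives the KKT block system:
  [ Q   A^T ] [ x     ]   [-c ]
  [ A    0  ] [ lambda ] = [ b ]

Solving the linear system:
  x*      = (0.4884, 2.1628)
  lambda* = (2.7209)
  f(x*)   = 7.4302

x* = (0.4884, 2.1628), lambda* = (2.7209)


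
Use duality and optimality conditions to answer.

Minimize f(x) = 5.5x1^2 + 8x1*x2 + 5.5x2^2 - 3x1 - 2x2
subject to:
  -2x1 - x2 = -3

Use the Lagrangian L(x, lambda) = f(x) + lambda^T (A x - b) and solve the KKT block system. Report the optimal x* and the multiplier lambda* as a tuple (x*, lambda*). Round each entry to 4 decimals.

Form the Lagrangian:
  L(x, lambda) = (1/2) x^T Q x + c^T x + lambda^T (A x - b)
Stationarity (grad_x L = 0): Q x + c + A^T lambda = 0.
Primal feasibility: A x = b.

This gives the KKT block system:
  [ Q   A^T ] [ x     ]   [-c ]
  [ A    0  ] [ lambda ] = [ b ]

Solving the linear system:
  x*      = (1.7826, -0.5652)
  lambda* = (6.0435)
  f(x*)   = 6.9565

x* = (1.7826, -0.5652), lambda* = (6.0435)


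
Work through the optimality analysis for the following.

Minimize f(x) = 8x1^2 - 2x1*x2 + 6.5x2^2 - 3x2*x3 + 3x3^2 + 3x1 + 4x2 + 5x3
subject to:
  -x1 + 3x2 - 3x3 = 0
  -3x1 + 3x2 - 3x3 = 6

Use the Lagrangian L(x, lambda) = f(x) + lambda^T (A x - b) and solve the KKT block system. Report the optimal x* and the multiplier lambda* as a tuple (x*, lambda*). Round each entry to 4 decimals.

Form the Lagrangian:
  L(x, lambda) = (1/2) x^T Q x + c^T x + lambda^T (A x - b)
Stationarity (grad_x L = 0): Q x + c + A^T lambda = 0.
Primal feasibility: A x = b.

This gives the KKT block system:
  [ Q   A^T ] [ x     ]   [-c ]
  [ A    0  ] [ lambda ] = [ b ]

Solving the linear system:
  x*      = (-3, -1.3846, -0.3846)
  lambda* = (24.5385, -22.2564)
  f(x*)   = 58.5385

x* = (-3, -1.3846, -0.3846), lambda* = (24.5385, -22.2564)


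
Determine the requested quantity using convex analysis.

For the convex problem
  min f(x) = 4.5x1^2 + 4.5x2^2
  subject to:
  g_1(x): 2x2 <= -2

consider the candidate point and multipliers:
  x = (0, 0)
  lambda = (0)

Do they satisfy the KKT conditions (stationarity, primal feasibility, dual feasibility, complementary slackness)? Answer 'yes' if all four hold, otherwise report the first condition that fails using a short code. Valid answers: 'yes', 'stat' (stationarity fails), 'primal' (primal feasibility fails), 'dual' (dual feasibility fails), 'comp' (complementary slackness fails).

Gradient of f: grad f(x) = Q x + c = (0, 0)
Constraint values g_i(x) = a_i^T x - b_i:
  g_1((0, 0)) = 2
Stationarity residual: grad f(x) + sum_i lambda_i a_i = (0, 0)
  -> stationarity OK
Primal feasibility (all g_i <= 0): FAILS
Dual feasibility (all lambda_i >= 0): OK
Complementary slackness (lambda_i * g_i(x) = 0 for all i): OK

Verdict: the first failing condition is primal_feasibility -> primal.

primal


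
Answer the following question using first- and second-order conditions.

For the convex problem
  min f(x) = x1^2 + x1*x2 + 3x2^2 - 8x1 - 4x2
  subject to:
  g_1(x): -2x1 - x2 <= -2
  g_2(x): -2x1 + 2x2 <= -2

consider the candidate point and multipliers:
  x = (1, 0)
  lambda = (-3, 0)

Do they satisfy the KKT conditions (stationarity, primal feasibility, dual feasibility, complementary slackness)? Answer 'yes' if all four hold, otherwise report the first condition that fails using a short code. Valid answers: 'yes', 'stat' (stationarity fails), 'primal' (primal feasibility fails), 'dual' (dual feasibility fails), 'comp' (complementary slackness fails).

Gradient of f: grad f(x) = Q x + c = (-6, -3)
Constraint values g_i(x) = a_i^T x - b_i:
  g_1((1, 0)) = 0
  g_2((1, 0)) = 0
Stationarity residual: grad f(x) + sum_i lambda_i a_i = (0, 0)
  -> stationarity OK
Primal feasibility (all g_i <= 0): OK
Dual feasibility (all lambda_i >= 0): FAILS
Complementary slackness (lambda_i * g_i(x) = 0 for all i): OK

Verdict: the first failing condition is dual_feasibility -> dual.

dual


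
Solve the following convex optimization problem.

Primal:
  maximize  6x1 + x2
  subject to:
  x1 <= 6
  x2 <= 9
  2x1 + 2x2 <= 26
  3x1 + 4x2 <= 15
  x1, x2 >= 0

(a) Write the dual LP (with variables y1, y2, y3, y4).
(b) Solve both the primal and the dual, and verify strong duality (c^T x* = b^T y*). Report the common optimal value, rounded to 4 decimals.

The standard primal-dual pair for 'max c^T x s.t. A x <= b, x >= 0' is:
  Dual:  min b^T y  s.t.  A^T y >= c,  y >= 0.

So the dual LP is:
  minimize  6y1 + 9y2 + 26y3 + 15y4
  subject to:
    y1 + 2y3 + 3y4 >= 6
    y2 + 2y3 + 4y4 >= 1
    y1, y2, y3, y4 >= 0

Solving the primal: x* = (5, 0).
  primal value c^T x* = 30.
Solving the dual: y* = (0, 0, 0, 2).
  dual value b^T y* = 30.
Strong duality: c^T x* = b^T y*. Confirmed.

30


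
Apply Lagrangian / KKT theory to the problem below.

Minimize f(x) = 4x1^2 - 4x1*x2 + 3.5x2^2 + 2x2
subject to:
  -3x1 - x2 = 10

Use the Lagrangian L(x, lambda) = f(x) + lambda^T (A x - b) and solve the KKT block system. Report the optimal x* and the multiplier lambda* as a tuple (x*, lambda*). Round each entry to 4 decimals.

Form the Lagrangian:
  L(x, lambda) = (1/2) x^T Q x + c^T x + lambda^T (A x - b)
Stationarity (grad_x L = 0): Q x + c + A^T lambda = 0.
Primal feasibility: A x = b.

This gives the KKT block system:
  [ Q   A^T ] [ x     ]   [-c ]
  [ A    0  ] [ lambda ] = [ b ]

Solving the linear system:
  x*      = (-2.5684, -2.2947)
  lambda* = (-3.7895)
  f(x*)   = 16.6526

x* = (-2.5684, -2.2947), lambda* = (-3.7895)


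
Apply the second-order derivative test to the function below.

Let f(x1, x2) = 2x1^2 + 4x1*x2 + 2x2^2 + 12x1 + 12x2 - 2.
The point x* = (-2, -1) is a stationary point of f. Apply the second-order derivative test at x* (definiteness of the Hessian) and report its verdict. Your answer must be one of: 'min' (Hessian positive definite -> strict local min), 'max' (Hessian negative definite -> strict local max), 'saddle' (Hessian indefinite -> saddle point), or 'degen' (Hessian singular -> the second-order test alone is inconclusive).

Compute the Hessian H = grad^2 f:
  H = [[4, 4], [4, 4]]
Verify stationarity: grad f(x*) = H x* + g = (0, 0).
Eigenvalues of H: 0, 8.
H has a zero eigenvalue (singular; positive semidefinite but not definite), so H is neither positive definite, negative definite, nor indefinite. The second-order test alone is inconclusive -> degen.
(Indeed, f is constant along the null direction of H through x*, so x* is not a strict local extremum.)

degen


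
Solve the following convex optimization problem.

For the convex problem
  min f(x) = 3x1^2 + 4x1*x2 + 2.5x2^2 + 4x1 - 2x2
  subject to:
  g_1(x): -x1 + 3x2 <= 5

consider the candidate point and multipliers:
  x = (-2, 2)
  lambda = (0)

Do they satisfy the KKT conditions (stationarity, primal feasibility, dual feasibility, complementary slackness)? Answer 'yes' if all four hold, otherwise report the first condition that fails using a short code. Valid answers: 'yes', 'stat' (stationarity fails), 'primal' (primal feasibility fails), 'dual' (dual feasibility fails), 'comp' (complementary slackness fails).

Gradient of f: grad f(x) = Q x + c = (0, 0)
Constraint values g_i(x) = a_i^T x - b_i:
  g_1((-2, 2)) = 3
Stationarity residual: grad f(x) + sum_i lambda_i a_i = (0, 0)
  -> stationarity OK
Primal feasibility (all g_i <= 0): FAILS
Dual feasibility (all lambda_i >= 0): OK
Complementary slackness (lambda_i * g_i(x) = 0 for all i): OK

Verdict: the first failing condition is primal_feasibility -> primal.

primal


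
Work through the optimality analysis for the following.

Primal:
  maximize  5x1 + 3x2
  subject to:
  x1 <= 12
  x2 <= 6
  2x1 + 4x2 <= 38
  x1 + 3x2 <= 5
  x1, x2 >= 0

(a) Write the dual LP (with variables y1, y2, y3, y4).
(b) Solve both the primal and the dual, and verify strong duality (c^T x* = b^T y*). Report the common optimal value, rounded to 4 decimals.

The standard primal-dual pair for 'max c^T x s.t. A x <= b, x >= 0' is:
  Dual:  min b^T y  s.t.  A^T y >= c,  y >= 0.

So the dual LP is:
  minimize  12y1 + 6y2 + 38y3 + 5y4
  subject to:
    y1 + 2y3 + y4 >= 5
    y2 + 4y3 + 3y4 >= 3
    y1, y2, y3, y4 >= 0

Solving the primal: x* = (5, 0).
  primal value c^T x* = 25.
Solving the dual: y* = (0, 0, 0, 5).
  dual value b^T y* = 25.
Strong duality: c^T x* = b^T y*. Confirmed.

25


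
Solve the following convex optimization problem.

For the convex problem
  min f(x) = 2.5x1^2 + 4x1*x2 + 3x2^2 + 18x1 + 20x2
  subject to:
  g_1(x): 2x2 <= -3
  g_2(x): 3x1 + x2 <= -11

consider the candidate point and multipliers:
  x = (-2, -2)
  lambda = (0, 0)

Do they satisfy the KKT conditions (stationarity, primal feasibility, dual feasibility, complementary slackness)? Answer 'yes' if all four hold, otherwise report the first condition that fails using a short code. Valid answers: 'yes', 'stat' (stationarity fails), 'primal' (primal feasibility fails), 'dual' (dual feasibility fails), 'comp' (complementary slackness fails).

Gradient of f: grad f(x) = Q x + c = (0, 0)
Constraint values g_i(x) = a_i^T x - b_i:
  g_1((-2, -2)) = -1
  g_2((-2, -2)) = 3
Stationarity residual: grad f(x) + sum_i lambda_i a_i = (0, 0)
  -> stationarity OK
Primal feasibility (all g_i <= 0): FAILS
Dual feasibility (all lambda_i >= 0): OK
Complementary slackness (lambda_i * g_i(x) = 0 for all i): OK

Verdict: the first failing condition is primal_feasibility -> primal.

primal


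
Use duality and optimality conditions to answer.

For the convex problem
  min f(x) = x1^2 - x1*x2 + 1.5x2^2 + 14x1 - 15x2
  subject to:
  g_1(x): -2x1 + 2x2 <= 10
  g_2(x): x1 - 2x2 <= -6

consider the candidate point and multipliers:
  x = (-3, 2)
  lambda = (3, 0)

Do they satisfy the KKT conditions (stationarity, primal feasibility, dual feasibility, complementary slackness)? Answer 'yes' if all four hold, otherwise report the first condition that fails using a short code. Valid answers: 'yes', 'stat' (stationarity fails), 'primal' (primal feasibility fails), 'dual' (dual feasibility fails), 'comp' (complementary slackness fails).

Gradient of f: grad f(x) = Q x + c = (6, -6)
Constraint values g_i(x) = a_i^T x - b_i:
  g_1((-3, 2)) = 0
  g_2((-3, 2)) = -1
Stationarity residual: grad f(x) + sum_i lambda_i a_i = (0, 0)
  -> stationarity OK
Primal feasibility (all g_i <= 0): OK
Dual feasibility (all lambda_i >= 0): OK
Complementary slackness (lambda_i * g_i(x) = 0 for all i): OK

Verdict: yes, KKT holds.

yes


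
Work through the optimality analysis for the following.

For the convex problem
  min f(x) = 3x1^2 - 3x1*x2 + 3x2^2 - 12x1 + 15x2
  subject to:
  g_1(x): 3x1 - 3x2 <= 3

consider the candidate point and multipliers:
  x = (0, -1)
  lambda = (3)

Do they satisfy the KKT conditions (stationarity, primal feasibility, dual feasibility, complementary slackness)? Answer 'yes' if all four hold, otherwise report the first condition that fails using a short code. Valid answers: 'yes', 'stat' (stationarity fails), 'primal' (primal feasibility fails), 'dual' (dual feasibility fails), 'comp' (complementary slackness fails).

Gradient of f: grad f(x) = Q x + c = (-9, 9)
Constraint values g_i(x) = a_i^T x - b_i:
  g_1((0, -1)) = 0
Stationarity residual: grad f(x) + sum_i lambda_i a_i = (0, 0)
  -> stationarity OK
Primal feasibility (all g_i <= 0): OK
Dual feasibility (all lambda_i >= 0): OK
Complementary slackness (lambda_i * g_i(x) = 0 for all i): OK

Verdict: yes, KKT holds.

yes


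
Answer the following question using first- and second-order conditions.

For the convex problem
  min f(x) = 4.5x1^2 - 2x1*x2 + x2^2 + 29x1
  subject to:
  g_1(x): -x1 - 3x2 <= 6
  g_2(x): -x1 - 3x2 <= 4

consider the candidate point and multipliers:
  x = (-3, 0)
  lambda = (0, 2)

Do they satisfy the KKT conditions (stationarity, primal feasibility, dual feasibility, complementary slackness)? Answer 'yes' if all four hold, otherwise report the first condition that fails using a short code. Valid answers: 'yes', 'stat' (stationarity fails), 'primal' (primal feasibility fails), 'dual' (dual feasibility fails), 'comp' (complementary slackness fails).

Gradient of f: grad f(x) = Q x + c = (2, 6)
Constraint values g_i(x) = a_i^T x - b_i:
  g_1((-3, 0)) = -3
  g_2((-3, 0)) = -1
Stationarity residual: grad f(x) + sum_i lambda_i a_i = (0, 0)
  -> stationarity OK
Primal feasibility (all g_i <= 0): OK
Dual feasibility (all lambda_i >= 0): OK
Complementary slackness (lambda_i * g_i(x) = 0 for all i): FAILS

Verdict: the first failing condition is complementary_slackness -> comp.

comp


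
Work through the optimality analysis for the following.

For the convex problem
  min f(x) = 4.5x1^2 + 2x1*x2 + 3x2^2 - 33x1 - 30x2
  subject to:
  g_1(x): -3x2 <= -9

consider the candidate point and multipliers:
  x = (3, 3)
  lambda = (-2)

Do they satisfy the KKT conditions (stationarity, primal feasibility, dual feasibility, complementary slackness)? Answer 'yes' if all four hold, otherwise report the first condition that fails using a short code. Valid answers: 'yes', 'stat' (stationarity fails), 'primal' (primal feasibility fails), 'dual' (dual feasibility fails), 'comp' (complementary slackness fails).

Gradient of f: grad f(x) = Q x + c = (0, -6)
Constraint values g_i(x) = a_i^T x - b_i:
  g_1((3, 3)) = 0
Stationarity residual: grad f(x) + sum_i lambda_i a_i = (0, 0)
  -> stationarity OK
Primal feasibility (all g_i <= 0): OK
Dual feasibility (all lambda_i >= 0): FAILS
Complementary slackness (lambda_i * g_i(x) = 0 for all i): OK

Verdict: the first failing condition is dual_feasibility -> dual.

dual


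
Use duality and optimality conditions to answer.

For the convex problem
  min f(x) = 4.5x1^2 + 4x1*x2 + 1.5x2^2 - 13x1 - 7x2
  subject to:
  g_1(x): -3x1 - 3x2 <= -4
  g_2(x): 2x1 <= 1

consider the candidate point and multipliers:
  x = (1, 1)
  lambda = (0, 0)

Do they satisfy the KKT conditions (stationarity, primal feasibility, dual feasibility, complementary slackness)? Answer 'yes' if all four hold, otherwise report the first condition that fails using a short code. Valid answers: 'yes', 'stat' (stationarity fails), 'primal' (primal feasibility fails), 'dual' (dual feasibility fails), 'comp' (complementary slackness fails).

Gradient of f: grad f(x) = Q x + c = (0, 0)
Constraint values g_i(x) = a_i^T x - b_i:
  g_1((1, 1)) = -2
  g_2((1, 1)) = 1
Stationarity residual: grad f(x) + sum_i lambda_i a_i = (0, 0)
  -> stationarity OK
Primal feasibility (all g_i <= 0): FAILS
Dual feasibility (all lambda_i >= 0): OK
Complementary slackness (lambda_i * g_i(x) = 0 for all i): OK

Verdict: the first failing condition is primal_feasibility -> primal.

primal


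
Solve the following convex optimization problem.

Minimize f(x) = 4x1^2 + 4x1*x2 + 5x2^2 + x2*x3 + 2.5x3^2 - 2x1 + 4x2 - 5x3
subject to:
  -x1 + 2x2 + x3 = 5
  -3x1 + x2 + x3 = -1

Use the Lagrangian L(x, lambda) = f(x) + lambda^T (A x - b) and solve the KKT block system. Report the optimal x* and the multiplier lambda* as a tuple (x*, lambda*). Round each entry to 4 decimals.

Form the Lagrangian:
  L(x, lambda) = (1/2) x^T Q x + c^T x + lambda^T (A x - b)
Stationarity (grad_x L = 0): Q x + c + A^T lambda = 0.
Primal feasibility: A x = b.

This gives the KKT block system:
  [ Q   A^T ] [ x     ]   [-c ]
  [ A    0  ] [ lambda ] = [ b ]

Solving the linear system:
  x*      = (1.9124, 2.1752, 2.562)
  lambda* = (-25.9781, 15.9927)
  f(x*)   = 68.9745

x* = (1.9124, 2.1752, 2.562), lambda* = (-25.9781, 15.9927)


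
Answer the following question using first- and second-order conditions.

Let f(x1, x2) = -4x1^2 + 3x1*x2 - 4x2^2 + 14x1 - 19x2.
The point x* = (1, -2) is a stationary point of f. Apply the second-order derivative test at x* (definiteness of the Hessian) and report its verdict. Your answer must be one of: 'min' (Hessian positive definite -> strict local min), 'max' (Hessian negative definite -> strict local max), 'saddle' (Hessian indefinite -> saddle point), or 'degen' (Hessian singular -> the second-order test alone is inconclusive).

Compute the Hessian H = grad^2 f:
  H = [[-8, 3], [3, -8]]
Verify stationarity: grad f(x*) = H x* + g = (0, 0).
Eigenvalues of H: -11, -5.
Both eigenvalues < 0, so H is negative definite -> x* is a strict local max.

max


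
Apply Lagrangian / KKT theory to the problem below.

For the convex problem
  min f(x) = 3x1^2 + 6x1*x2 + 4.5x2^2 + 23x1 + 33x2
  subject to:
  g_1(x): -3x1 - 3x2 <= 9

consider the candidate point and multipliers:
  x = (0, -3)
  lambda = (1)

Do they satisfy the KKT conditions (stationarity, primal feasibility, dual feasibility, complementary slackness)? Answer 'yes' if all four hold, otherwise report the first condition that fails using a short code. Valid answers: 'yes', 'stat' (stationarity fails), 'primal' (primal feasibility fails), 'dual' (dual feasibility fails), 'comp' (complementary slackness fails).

Gradient of f: grad f(x) = Q x + c = (5, 6)
Constraint values g_i(x) = a_i^T x - b_i:
  g_1((0, -3)) = 0
Stationarity residual: grad f(x) + sum_i lambda_i a_i = (2, 3)
  -> stationarity FAILS
Primal feasibility (all g_i <= 0): OK
Dual feasibility (all lambda_i >= 0): OK
Complementary slackness (lambda_i * g_i(x) = 0 for all i): OK

Verdict: the first failing condition is stationarity -> stat.

stat


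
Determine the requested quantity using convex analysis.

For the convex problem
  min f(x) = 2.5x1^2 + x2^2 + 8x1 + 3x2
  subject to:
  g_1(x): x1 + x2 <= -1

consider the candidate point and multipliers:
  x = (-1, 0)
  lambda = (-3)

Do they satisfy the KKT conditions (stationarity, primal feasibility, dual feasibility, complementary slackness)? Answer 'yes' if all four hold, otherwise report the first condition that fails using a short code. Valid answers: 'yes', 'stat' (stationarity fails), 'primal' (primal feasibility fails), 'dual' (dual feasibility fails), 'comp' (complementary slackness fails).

Gradient of f: grad f(x) = Q x + c = (3, 3)
Constraint values g_i(x) = a_i^T x - b_i:
  g_1((-1, 0)) = 0
Stationarity residual: grad f(x) + sum_i lambda_i a_i = (0, 0)
  -> stationarity OK
Primal feasibility (all g_i <= 0): OK
Dual feasibility (all lambda_i >= 0): FAILS
Complementary slackness (lambda_i * g_i(x) = 0 for all i): OK

Verdict: the first failing condition is dual_feasibility -> dual.

dual


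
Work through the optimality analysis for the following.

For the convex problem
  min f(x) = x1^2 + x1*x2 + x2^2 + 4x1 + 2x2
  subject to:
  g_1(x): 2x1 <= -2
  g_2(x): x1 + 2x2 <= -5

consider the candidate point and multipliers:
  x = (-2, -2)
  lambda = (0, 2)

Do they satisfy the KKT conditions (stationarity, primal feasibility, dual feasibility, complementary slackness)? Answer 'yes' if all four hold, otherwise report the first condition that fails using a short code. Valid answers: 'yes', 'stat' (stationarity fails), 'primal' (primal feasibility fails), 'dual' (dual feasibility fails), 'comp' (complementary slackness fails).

Gradient of f: grad f(x) = Q x + c = (-2, -4)
Constraint values g_i(x) = a_i^T x - b_i:
  g_1((-2, -2)) = -2
  g_2((-2, -2)) = -1
Stationarity residual: grad f(x) + sum_i lambda_i a_i = (0, 0)
  -> stationarity OK
Primal feasibility (all g_i <= 0): OK
Dual feasibility (all lambda_i >= 0): OK
Complementary slackness (lambda_i * g_i(x) = 0 for all i): FAILS

Verdict: the first failing condition is complementary_slackness -> comp.

comp


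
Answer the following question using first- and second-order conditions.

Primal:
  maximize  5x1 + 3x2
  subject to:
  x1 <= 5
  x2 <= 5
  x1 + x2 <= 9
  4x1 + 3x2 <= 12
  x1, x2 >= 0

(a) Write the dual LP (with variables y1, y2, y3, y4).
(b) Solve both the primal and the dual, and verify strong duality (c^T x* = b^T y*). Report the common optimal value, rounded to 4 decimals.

The standard primal-dual pair for 'max c^T x s.t. A x <= b, x >= 0' is:
  Dual:  min b^T y  s.t.  A^T y >= c,  y >= 0.

So the dual LP is:
  minimize  5y1 + 5y2 + 9y3 + 12y4
  subject to:
    y1 + y3 + 4y4 >= 5
    y2 + y3 + 3y4 >= 3
    y1, y2, y3, y4 >= 0

Solving the primal: x* = (3, 0).
  primal value c^T x* = 15.
Solving the dual: y* = (0, 0, 0, 1.25).
  dual value b^T y* = 15.
Strong duality: c^T x* = b^T y*. Confirmed.

15


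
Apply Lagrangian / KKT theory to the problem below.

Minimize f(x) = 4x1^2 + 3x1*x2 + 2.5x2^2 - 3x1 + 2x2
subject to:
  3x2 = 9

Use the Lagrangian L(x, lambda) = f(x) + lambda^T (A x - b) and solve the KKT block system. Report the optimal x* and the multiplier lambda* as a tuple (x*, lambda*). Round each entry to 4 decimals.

Form the Lagrangian:
  L(x, lambda) = (1/2) x^T Q x + c^T x + lambda^T (A x - b)
Stationarity (grad_x L = 0): Q x + c + A^T lambda = 0.
Primal feasibility: A x = b.

This gives the KKT block system:
  [ Q   A^T ] [ x     ]   [-c ]
  [ A    0  ] [ lambda ] = [ b ]

Solving the linear system:
  x*      = (-0.75, 3)
  lambda* = (-4.9167)
  f(x*)   = 26.25

x* = (-0.75, 3), lambda* = (-4.9167)


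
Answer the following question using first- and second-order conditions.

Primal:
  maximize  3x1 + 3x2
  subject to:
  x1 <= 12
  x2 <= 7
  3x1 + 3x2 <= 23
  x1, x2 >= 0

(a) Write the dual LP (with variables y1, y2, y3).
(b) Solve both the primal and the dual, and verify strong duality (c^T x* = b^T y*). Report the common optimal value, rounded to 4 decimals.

The standard primal-dual pair for 'max c^T x s.t. A x <= b, x >= 0' is:
  Dual:  min b^T y  s.t.  A^T y >= c,  y >= 0.

So the dual LP is:
  minimize  12y1 + 7y2 + 23y3
  subject to:
    y1 + 3y3 >= 3
    y2 + 3y3 >= 3
    y1, y2, y3 >= 0

Solving the primal: x* = (7.6667, 0).
  primal value c^T x* = 23.
Solving the dual: y* = (0, 0, 1).
  dual value b^T y* = 23.
Strong duality: c^T x* = b^T y*. Confirmed.

23


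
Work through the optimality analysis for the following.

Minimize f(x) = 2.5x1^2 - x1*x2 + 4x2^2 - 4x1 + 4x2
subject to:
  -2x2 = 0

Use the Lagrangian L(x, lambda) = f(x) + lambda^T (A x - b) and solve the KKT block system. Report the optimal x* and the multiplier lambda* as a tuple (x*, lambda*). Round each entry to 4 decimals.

Form the Lagrangian:
  L(x, lambda) = (1/2) x^T Q x + c^T x + lambda^T (A x - b)
Stationarity (grad_x L = 0): Q x + c + A^T lambda = 0.
Primal feasibility: A x = b.

This gives the KKT block system:
  [ Q   A^T ] [ x     ]   [-c ]
  [ A    0  ] [ lambda ] = [ b ]

Solving the linear system:
  x*      = (0.8, 0)
  lambda* = (1.6)
  f(x*)   = -1.6

x* = (0.8, 0), lambda* = (1.6)


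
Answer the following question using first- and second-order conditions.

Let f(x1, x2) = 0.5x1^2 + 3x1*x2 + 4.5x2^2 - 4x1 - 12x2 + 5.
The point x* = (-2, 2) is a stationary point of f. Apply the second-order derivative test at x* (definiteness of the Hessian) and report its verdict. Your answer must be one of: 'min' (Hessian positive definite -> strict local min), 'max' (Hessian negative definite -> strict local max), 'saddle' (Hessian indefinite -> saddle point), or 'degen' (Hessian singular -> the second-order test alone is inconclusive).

Compute the Hessian H = grad^2 f:
  H = [[1, 3], [3, 9]]
Verify stationarity: grad f(x*) = H x* + g = (0, 0).
Eigenvalues of H: 0, 10.
H has a zero eigenvalue (singular; positive semidefinite but not definite), so H is neither positive definite, negative definite, nor indefinite. The second-order test alone is inconclusive -> degen.
(Indeed, f is constant along the null direction of H through x*, so x* is not a strict local extremum.)

degen


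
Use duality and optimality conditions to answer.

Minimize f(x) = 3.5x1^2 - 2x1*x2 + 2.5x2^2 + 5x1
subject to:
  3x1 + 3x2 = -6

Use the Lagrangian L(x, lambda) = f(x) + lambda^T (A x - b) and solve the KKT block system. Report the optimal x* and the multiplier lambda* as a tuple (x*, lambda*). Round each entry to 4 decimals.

Form the Lagrangian:
  L(x, lambda) = (1/2) x^T Q x + c^T x + lambda^T (A x - b)
Stationarity (grad_x L = 0): Q x + c + A^T lambda = 0.
Primal feasibility: A x = b.

This gives the KKT block system:
  [ Q   A^T ] [ x     ]   [-c ]
  [ A    0  ] [ lambda ] = [ b ]

Solving the linear system:
  x*      = (-1.1875, -0.8125)
  lambda* = (0.5625)
  f(x*)   = -1.2812

x* = (-1.1875, -0.8125), lambda* = (0.5625)


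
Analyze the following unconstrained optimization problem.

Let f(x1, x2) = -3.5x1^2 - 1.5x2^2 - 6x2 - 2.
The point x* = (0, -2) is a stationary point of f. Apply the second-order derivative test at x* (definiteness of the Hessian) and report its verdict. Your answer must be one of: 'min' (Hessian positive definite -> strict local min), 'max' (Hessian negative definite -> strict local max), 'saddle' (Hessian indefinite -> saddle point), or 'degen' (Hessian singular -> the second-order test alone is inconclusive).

Compute the Hessian H = grad^2 f:
  H = [[-7, 0], [0, -3]]
Verify stationarity: grad f(x*) = H x* + g = (0, 0).
Eigenvalues of H: -7, -3.
Both eigenvalues < 0, so H is negative definite -> x* is a strict local max.

max


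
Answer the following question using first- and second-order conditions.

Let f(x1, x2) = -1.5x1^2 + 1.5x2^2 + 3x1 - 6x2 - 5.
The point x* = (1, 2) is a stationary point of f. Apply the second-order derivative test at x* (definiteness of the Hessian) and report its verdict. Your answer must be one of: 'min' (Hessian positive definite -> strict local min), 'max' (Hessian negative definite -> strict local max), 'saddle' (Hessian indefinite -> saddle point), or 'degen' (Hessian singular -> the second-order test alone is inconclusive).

Compute the Hessian H = grad^2 f:
  H = [[-3, 0], [0, 3]]
Verify stationarity: grad f(x*) = H x* + g = (0, 0).
Eigenvalues of H: -3, 3.
Eigenvalues have mixed signs, so H is indefinite -> x* is a saddle point.

saddle


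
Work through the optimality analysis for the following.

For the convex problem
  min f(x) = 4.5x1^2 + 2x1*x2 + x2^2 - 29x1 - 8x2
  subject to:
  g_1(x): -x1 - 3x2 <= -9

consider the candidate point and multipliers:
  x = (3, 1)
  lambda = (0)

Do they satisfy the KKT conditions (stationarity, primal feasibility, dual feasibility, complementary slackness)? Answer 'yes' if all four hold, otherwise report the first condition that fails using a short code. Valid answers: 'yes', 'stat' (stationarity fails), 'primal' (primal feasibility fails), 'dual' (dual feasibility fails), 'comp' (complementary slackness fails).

Gradient of f: grad f(x) = Q x + c = (0, 0)
Constraint values g_i(x) = a_i^T x - b_i:
  g_1((3, 1)) = 3
Stationarity residual: grad f(x) + sum_i lambda_i a_i = (0, 0)
  -> stationarity OK
Primal feasibility (all g_i <= 0): FAILS
Dual feasibility (all lambda_i >= 0): OK
Complementary slackness (lambda_i * g_i(x) = 0 for all i): OK

Verdict: the first failing condition is primal_feasibility -> primal.

primal


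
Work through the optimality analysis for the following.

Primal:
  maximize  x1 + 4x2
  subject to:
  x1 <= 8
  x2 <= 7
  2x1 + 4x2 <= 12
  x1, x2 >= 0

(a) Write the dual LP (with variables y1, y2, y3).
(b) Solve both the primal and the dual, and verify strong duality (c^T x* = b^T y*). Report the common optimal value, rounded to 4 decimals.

The standard primal-dual pair for 'max c^T x s.t. A x <= b, x >= 0' is:
  Dual:  min b^T y  s.t.  A^T y >= c,  y >= 0.

So the dual LP is:
  minimize  8y1 + 7y2 + 12y3
  subject to:
    y1 + 2y3 >= 1
    y2 + 4y3 >= 4
    y1, y2, y3 >= 0

Solving the primal: x* = (0, 3).
  primal value c^T x* = 12.
Solving the dual: y* = (0, 0, 1).
  dual value b^T y* = 12.
Strong duality: c^T x* = b^T y*. Confirmed.

12


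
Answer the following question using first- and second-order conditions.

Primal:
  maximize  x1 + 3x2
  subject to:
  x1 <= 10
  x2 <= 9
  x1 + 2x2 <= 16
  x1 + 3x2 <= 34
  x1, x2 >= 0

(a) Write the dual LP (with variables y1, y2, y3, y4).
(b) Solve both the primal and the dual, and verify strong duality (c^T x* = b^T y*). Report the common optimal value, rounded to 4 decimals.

The standard primal-dual pair for 'max c^T x s.t. A x <= b, x >= 0' is:
  Dual:  min b^T y  s.t.  A^T y >= c,  y >= 0.

So the dual LP is:
  minimize  10y1 + 9y2 + 16y3 + 34y4
  subject to:
    y1 + y3 + y4 >= 1
    y2 + 2y3 + 3y4 >= 3
    y1, y2, y3, y4 >= 0

Solving the primal: x* = (0, 8).
  primal value c^T x* = 24.
Solving the dual: y* = (0, 0, 1.5, 0).
  dual value b^T y* = 24.
Strong duality: c^T x* = b^T y*. Confirmed.

24


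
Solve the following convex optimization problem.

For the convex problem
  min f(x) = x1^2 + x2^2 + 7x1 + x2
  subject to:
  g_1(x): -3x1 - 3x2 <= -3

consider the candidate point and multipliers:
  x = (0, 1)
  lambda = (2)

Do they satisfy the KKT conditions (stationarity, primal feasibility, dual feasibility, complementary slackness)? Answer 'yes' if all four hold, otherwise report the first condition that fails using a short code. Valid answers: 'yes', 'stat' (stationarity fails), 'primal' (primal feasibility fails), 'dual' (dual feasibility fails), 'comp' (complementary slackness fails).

Gradient of f: grad f(x) = Q x + c = (7, 3)
Constraint values g_i(x) = a_i^T x - b_i:
  g_1((0, 1)) = 0
Stationarity residual: grad f(x) + sum_i lambda_i a_i = (1, -3)
  -> stationarity FAILS
Primal feasibility (all g_i <= 0): OK
Dual feasibility (all lambda_i >= 0): OK
Complementary slackness (lambda_i * g_i(x) = 0 for all i): OK

Verdict: the first failing condition is stationarity -> stat.

stat


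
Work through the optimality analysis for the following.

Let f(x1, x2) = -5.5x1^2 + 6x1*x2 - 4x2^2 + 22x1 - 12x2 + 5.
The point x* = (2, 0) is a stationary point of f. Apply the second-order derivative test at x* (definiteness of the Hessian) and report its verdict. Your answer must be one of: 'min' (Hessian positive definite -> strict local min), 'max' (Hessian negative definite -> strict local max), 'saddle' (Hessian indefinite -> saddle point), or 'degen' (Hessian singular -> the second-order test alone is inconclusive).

Compute the Hessian H = grad^2 f:
  H = [[-11, 6], [6, -8]]
Verify stationarity: grad f(x*) = H x* + g = (0, 0).
Eigenvalues of H: -15.6847, -3.3153.
Both eigenvalues < 0, so H is negative definite -> x* is a strict local max.

max


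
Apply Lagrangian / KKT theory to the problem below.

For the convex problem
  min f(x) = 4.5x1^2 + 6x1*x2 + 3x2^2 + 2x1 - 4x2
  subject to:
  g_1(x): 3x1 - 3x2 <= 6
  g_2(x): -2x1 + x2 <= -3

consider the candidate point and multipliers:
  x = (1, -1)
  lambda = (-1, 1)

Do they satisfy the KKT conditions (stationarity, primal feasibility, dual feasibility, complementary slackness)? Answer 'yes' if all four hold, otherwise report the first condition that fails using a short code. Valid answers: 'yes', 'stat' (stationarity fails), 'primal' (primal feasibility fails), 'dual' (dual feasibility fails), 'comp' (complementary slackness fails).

Gradient of f: grad f(x) = Q x + c = (5, -4)
Constraint values g_i(x) = a_i^T x - b_i:
  g_1((1, -1)) = 0
  g_2((1, -1)) = 0
Stationarity residual: grad f(x) + sum_i lambda_i a_i = (0, 0)
  -> stationarity OK
Primal feasibility (all g_i <= 0): OK
Dual feasibility (all lambda_i >= 0): FAILS
Complementary slackness (lambda_i * g_i(x) = 0 for all i): OK

Verdict: the first failing condition is dual_feasibility -> dual.

dual


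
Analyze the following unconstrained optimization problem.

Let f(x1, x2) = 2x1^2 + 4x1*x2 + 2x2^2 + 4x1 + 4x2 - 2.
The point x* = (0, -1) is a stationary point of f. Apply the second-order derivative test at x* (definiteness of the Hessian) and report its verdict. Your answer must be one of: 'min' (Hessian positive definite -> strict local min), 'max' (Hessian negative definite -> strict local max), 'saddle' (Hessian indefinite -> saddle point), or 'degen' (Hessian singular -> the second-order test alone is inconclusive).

Compute the Hessian H = grad^2 f:
  H = [[4, 4], [4, 4]]
Verify stationarity: grad f(x*) = H x* + g = (0, 0).
Eigenvalues of H: 0, 8.
H has a zero eigenvalue (singular; positive semidefinite but not definite), so H is neither positive definite, negative definite, nor indefinite. The second-order test alone is inconclusive -> degen.
(Indeed, f is constant along the null direction of H through x*, so x* is not a strict local extremum.)

degen


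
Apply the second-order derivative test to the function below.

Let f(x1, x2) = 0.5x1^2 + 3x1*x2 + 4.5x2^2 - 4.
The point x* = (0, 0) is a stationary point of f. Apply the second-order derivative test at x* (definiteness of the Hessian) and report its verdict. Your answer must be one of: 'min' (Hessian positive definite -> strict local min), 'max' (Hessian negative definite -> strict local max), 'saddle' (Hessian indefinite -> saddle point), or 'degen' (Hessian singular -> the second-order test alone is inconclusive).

Compute the Hessian H = grad^2 f:
  H = [[1, 3], [3, 9]]
Verify stationarity: grad f(x*) = H x* + g = (0, 0).
Eigenvalues of H: 0, 10.
H has a zero eigenvalue (singular; positive semidefinite but not definite), so H is neither positive definite, negative definite, nor indefinite. The second-order test alone is inconclusive -> degen.
(Indeed, f is constant along the null direction of H through x*, so x* is not a strict local extremum.)

degen


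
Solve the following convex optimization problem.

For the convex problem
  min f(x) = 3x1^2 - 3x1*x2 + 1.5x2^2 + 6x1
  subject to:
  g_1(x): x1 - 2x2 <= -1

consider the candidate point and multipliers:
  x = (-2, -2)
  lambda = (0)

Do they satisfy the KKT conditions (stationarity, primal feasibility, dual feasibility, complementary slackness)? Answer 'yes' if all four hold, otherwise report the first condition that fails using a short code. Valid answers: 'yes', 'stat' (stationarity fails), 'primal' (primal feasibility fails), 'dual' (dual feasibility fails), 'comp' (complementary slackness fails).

Gradient of f: grad f(x) = Q x + c = (0, 0)
Constraint values g_i(x) = a_i^T x - b_i:
  g_1((-2, -2)) = 3
Stationarity residual: grad f(x) + sum_i lambda_i a_i = (0, 0)
  -> stationarity OK
Primal feasibility (all g_i <= 0): FAILS
Dual feasibility (all lambda_i >= 0): OK
Complementary slackness (lambda_i * g_i(x) = 0 for all i): OK

Verdict: the first failing condition is primal_feasibility -> primal.

primal
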